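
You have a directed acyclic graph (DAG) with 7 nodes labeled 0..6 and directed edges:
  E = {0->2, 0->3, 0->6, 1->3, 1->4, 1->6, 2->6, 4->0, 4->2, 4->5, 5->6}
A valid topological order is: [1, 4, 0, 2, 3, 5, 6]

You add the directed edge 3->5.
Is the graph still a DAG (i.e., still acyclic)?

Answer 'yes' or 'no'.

Given toposort: [1, 4, 0, 2, 3, 5, 6]
Position of 3: index 4; position of 5: index 5
New edge 3->5: forward
Forward edge: respects the existing order. Still a DAG, same toposort still valid.
Still a DAG? yes

Answer: yes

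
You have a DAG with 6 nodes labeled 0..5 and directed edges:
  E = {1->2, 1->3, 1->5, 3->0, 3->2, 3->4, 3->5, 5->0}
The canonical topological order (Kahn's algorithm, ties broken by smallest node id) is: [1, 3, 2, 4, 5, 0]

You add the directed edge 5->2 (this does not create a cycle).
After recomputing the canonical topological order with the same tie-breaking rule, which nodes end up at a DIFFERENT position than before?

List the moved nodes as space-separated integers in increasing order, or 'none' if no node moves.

Old toposort: [1, 3, 2, 4, 5, 0]
Added edge 5->2
Recompute Kahn (smallest-id tiebreak):
  initial in-degrees: [2, 0, 3, 1, 1, 2]
  ready (indeg=0): [1]
  pop 1: indeg[2]->2; indeg[3]->0; indeg[5]->1 | ready=[3] | order so far=[1]
  pop 3: indeg[0]->1; indeg[2]->1; indeg[4]->0; indeg[5]->0 | ready=[4, 5] | order so far=[1, 3]
  pop 4: no out-edges | ready=[5] | order so far=[1, 3, 4]
  pop 5: indeg[0]->0; indeg[2]->0 | ready=[0, 2] | order so far=[1, 3, 4, 5]
  pop 0: no out-edges | ready=[2] | order so far=[1, 3, 4, 5, 0]
  pop 2: no out-edges | ready=[] | order so far=[1, 3, 4, 5, 0, 2]
New canonical toposort: [1, 3, 4, 5, 0, 2]
Compare positions:
  Node 0: index 5 -> 4 (moved)
  Node 1: index 0 -> 0 (same)
  Node 2: index 2 -> 5 (moved)
  Node 3: index 1 -> 1 (same)
  Node 4: index 3 -> 2 (moved)
  Node 5: index 4 -> 3 (moved)
Nodes that changed position: 0 2 4 5

Answer: 0 2 4 5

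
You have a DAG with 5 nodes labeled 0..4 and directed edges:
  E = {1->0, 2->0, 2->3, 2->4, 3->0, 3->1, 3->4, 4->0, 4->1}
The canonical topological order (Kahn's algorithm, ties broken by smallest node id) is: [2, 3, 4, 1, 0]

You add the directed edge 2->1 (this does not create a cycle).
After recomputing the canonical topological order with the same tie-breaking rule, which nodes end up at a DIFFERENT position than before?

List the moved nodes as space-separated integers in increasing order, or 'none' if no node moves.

Old toposort: [2, 3, 4, 1, 0]
Added edge 2->1
Recompute Kahn (smallest-id tiebreak):
  initial in-degrees: [4, 3, 0, 1, 2]
  ready (indeg=0): [2]
  pop 2: indeg[0]->3; indeg[1]->2; indeg[3]->0; indeg[4]->1 | ready=[3] | order so far=[2]
  pop 3: indeg[0]->2; indeg[1]->1; indeg[4]->0 | ready=[4] | order so far=[2, 3]
  pop 4: indeg[0]->1; indeg[1]->0 | ready=[1] | order so far=[2, 3, 4]
  pop 1: indeg[0]->0 | ready=[0] | order so far=[2, 3, 4, 1]
  pop 0: no out-edges | ready=[] | order so far=[2, 3, 4, 1, 0]
New canonical toposort: [2, 3, 4, 1, 0]
Compare positions:
  Node 0: index 4 -> 4 (same)
  Node 1: index 3 -> 3 (same)
  Node 2: index 0 -> 0 (same)
  Node 3: index 1 -> 1 (same)
  Node 4: index 2 -> 2 (same)
Nodes that changed position: none

Answer: none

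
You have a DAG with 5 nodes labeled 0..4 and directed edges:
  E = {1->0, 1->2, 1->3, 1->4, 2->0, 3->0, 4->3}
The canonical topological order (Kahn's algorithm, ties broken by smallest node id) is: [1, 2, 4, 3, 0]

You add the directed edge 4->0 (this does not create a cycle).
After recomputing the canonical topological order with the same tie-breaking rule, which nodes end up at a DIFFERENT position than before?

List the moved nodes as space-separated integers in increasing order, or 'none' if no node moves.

Answer: none

Derivation:
Old toposort: [1, 2, 4, 3, 0]
Added edge 4->0
Recompute Kahn (smallest-id tiebreak):
  initial in-degrees: [4, 0, 1, 2, 1]
  ready (indeg=0): [1]
  pop 1: indeg[0]->3; indeg[2]->0; indeg[3]->1; indeg[4]->0 | ready=[2, 4] | order so far=[1]
  pop 2: indeg[0]->2 | ready=[4] | order so far=[1, 2]
  pop 4: indeg[0]->1; indeg[3]->0 | ready=[3] | order so far=[1, 2, 4]
  pop 3: indeg[0]->0 | ready=[0] | order so far=[1, 2, 4, 3]
  pop 0: no out-edges | ready=[] | order so far=[1, 2, 4, 3, 0]
New canonical toposort: [1, 2, 4, 3, 0]
Compare positions:
  Node 0: index 4 -> 4 (same)
  Node 1: index 0 -> 0 (same)
  Node 2: index 1 -> 1 (same)
  Node 3: index 3 -> 3 (same)
  Node 4: index 2 -> 2 (same)
Nodes that changed position: none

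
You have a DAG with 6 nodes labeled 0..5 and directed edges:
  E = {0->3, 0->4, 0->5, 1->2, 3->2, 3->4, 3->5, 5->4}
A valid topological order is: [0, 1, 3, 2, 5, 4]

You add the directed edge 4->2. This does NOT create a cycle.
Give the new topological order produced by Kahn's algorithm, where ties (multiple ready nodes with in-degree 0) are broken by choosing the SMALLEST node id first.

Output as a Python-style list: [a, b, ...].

Old toposort: [0, 1, 3, 2, 5, 4]
Added edge: 4->2
Position of 4 (5) > position of 2 (3). Must reorder: 4 must now come before 2.
Run Kahn's algorithm (break ties by smallest node id):
  initial in-degrees: [0, 0, 3, 1, 3, 2]
  ready (indeg=0): [0, 1]
  pop 0: indeg[3]->0; indeg[4]->2; indeg[5]->1 | ready=[1, 3] | order so far=[0]
  pop 1: indeg[2]->2 | ready=[3] | order so far=[0, 1]
  pop 3: indeg[2]->1; indeg[4]->1; indeg[5]->0 | ready=[5] | order so far=[0, 1, 3]
  pop 5: indeg[4]->0 | ready=[4] | order so far=[0, 1, 3, 5]
  pop 4: indeg[2]->0 | ready=[2] | order so far=[0, 1, 3, 5, 4]
  pop 2: no out-edges | ready=[] | order so far=[0, 1, 3, 5, 4, 2]
  Result: [0, 1, 3, 5, 4, 2]

Answer: [0, 1, 3, 5, 4, 2]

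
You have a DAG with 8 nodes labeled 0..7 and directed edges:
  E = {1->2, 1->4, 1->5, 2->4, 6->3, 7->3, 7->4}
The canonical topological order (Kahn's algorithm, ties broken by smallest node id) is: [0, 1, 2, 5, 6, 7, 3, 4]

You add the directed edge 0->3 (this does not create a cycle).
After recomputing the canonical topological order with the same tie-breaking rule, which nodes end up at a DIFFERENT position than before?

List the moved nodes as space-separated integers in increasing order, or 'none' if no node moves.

Answer: none

Derivation:
Old toposort: [0, 1, 2, 5, 6, 7, 3, 4]
Added edge 0->3
Recompute Kahn (smallest-id tiebreak):
  initial in-degrees: [0, 0, 1, 3, 3, 1, 0, 0]
  ready (indeg=0): [0, 1, 6, 7]
  pop 0: indeg[3]->2 | ready=[1, 6, 7] | order so far=[0]
  pop 1: indeg[2]->0; indeg[4]->2; indeg[5]->0 | ready=[2, 5, 6, 7] | order so far=[0, 1]
  pop 2: indeg[4]->1 | ready=[5, 6, 7] | order so far=[0, 1, 2]
  pop 5: no out-edges | ready=[6, 7] | order so far=[0, 1, 2, 5]
  pop 6: indeg[3]->1 | ready=[7] | order so far=[0, 1, 2, 5, 6]
  pop 7: indeg[3]->0; indeg[4]->0 | ready=[3, 4] | order so far=[0, 1, 2, 5, 6, 7]
  pop 3: no out-edges | ready=[4] | order so far=[0, 1, 2, 5, 6, 7, 3]
  pop 4: no out-edges | ready=[] | order so far=[0, 1, 2, 5, 6, 7, 3, 4]
New canonical toposort: [0, 1, 2, 5, 6, 7, 3, 4]
Compare positions:
  Node 0: index 0 -> 0 (same)
  Node 1: index 1 -> 1 (same)
  Node 2: index 2 -> 2 (same)
  Node 3: index 6 -> 6 (same)
  Node 4: index 7 -> 7 (same)
  Node 5: index 3 -> 3 (same)
  Node 6: index 4 -> 4 (same)
  Node 7: index 5 -> 5 (same)
Nodes that changed position: none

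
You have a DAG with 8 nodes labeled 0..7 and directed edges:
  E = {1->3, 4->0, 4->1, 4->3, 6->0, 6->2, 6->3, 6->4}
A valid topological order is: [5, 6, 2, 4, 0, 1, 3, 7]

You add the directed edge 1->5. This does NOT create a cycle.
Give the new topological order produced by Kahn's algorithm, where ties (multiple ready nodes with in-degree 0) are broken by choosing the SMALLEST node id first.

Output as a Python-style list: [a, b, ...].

Old toposort: [5, 6, 2, 4, 0, 1, 3, 7]
Added edge: 1->5
Position of 1 (5) > position of 5 (0). Must reorder: 1 must now come before 5.
Run Kahn's algorithm (break ties by smallest node id):
  initial in-degrees: [2, 1, 1, 3, 1, 1, 0, 0]
  ready (indeg=0): [6, 7]
  pop 6: indeg[0]->1; indeg[2]->0; indeg[3]->2; indeg[4]->0 | ready=[2, 4, 7] | order so far=[6]
  pop 2: no out-edges | ready=[4, 7] | order so far=[6, 2]
  pop 4: indeg[0]->0; indeg[1]->0; indeg[3]->1 | ready=[0, 1, 7] | order so far=[6, 2, 4]
  pop 0: no out-edges | ready=[1, 7] | order so far=[6, 2, 4, 0]
  pop 1: indeg[3]->0; indeg[5]->0 | ready=[3, 5, 7] | order so far=[6, 2, 4, 0, 1]
  pop 3: no out-edges | ready=[5, 7] | order so far=[6, 2, 4, 0, 1, 3]
  pop 5: no out-edges | ready=[7] | order so far=[6, 2, 4, 0, 1, 3, 5]
  pop 7: no out-edges | ready=[] | order so far=[6, 2, 4, 0, 1, 3, 5, 7]
  Result: [6, 2, 4, 0, 1, 3, 5, 7]

Answer: [6, 2, 4, 0, 1, 3, 5, 7]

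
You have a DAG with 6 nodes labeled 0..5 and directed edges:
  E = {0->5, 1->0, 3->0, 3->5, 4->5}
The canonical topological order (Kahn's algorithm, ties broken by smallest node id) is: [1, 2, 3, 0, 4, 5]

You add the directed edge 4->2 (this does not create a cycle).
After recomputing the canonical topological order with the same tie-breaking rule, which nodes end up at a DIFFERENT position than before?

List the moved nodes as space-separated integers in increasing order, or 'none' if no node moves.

Answer: 0 2 3 4

Derivation:
Old toposort: [1, 2, 3, 0, 4, 5]
Added edge 4->2
Recompute Kahn (smallest-id tiebreak):
  initial in-degrees: [2, 0, 1, 0, 0, 3]
  ready (indeg=0): [1, 3, 4]
  pop 1: indeg[0]->1 | ready=[3, 4] | order so far=[1]
  pop 3: indeg[0]->0; indeg[5]->2 | ready=[0, 4] | order so far=[1, 3]
  pop 0: indeg[5]->1 | ready=[4] | order so far=[1, 3, 0]
  pop 4: indeg[2]->0; indeg[5]->0 | ready=[2, 5] | order so far=[1, 3, 0, 4]
  pop 2: no out-edges | ready=[5] | order so far=[1, 3, 0, 4, 2]
  pop 5: no out-edges | ready=[] | order so far=[1, 3, 0, 4, 2, 5]
New canonical toposort: [1, 3, 0, 4, 2, 5]
Compare positions:
  Node 0: index 3 -> 2 (moved)
  Node 1: index 0 -> 0 (same)
  Node 2: index 1 -> 4 (moved)
  Node 3: index 2 -> 1 (moved)
  Node 4: index 4 -> 3 (moved)
  Node 5: index 5 -> 5 (same)
Nodes that changed position: 0 2 3 4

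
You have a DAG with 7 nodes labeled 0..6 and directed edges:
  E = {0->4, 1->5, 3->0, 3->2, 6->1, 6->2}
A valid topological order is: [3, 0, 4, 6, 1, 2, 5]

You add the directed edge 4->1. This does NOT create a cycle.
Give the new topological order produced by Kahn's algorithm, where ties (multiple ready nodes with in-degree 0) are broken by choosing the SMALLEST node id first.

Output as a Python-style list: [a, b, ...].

Answer: [3, 0, 4, 6, 1, 2, 5]

Derivation:
Old toposort: [3, 0, 4, 6, 1, 2, 5]
Added edge: 4->1
Position of 4 (2) < position of 1 (4). Old order still valid.
Run Kahn's algorithm (break ties by smallest node id):
  initial in-degrees: [1, 2, 2, 0, 1, 1, 0]
  ready (indeg=0): [3, 6]
  pop 3: indeg[0]->0; indeg[2]->1 | ready=[0, 6] | order so far=[3]
  pop 0: indeg[4]->0 | ready=[4, 6] | order so far=[3, 0]
  pop 4: indeg[1]->1 | ready=[6] | order so far=[3, 0, 4]
  pop 6: indeg[1]->0; indeg[2]->0 | ready=[1, 2] | order so far=[3, 0, 4, 6]
  pop 1: indeg[5]->0 | ready=[2, 5] | order so far=[3, 0, 4, 6, 1]
  pop 2: no out-edges | ready=[5] | order so far=[3, 0, 4, 6, 1, 2]
  pop 5: no out-edges | ready=[] | order so far=[3, 0, 4, 6, 1, 2, 5]
  Result: [3, 0, 4, 6, 1, 2, 5]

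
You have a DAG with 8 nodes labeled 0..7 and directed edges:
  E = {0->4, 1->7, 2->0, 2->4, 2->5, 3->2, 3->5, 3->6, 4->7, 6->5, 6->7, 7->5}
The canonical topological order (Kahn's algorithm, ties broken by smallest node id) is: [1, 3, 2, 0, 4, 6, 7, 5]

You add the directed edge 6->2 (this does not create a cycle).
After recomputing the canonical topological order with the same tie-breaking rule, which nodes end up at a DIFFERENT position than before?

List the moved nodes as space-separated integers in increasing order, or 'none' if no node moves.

Answer: 0 2 4 6

Derivation:
Old toposort: [1, 3, 2, 0, 4, 6, 7, 5]
Added edge 6->2
Recompute Kahn (smallest-id tiebreak):
  initial in-degrees: [1, 0, 2, 0, 2, 4, 1, 3]
  ready (indeg=0): [1, 3]
  pop 1: indeg[7]->2 | ready=[3] | order so far=[1]
  pop 3: indeg[2]->1; indeg[5]->3; indeg[6]->0 | ready=[6] | order so far=[1, 3]
  pop 6: indeg[2]->0; indeg[5]->2; indeg[7]->1 | ready=[2] | order so far=[1, 3, 6]
  pop 2: indeg[0]->0; indeg[4]->1; indeg[5]->1 | ready=[0] | order so far=[1, 3, 6, 2]
  pop 0: indeg[4]->0 | ready=[4] | order so far=[1, 3, 6, 2, 0]
  pop 4: indeg[7]->0 | ready=[7] | order so far=[1, 3, 6, 2, 0, 4]
  pop 7: indeg[5]->0 | ready=[5] | order so far=[1, 3, 6, 2, 0, 4, 7]
  pop 5: no out-edges | ready=[] | order so far=[1, 3, 6, 2, 0, 4, 7, 5]
New canonical toposort: [1, 3, 6, 2, 0, 4, 7, 5]
Compare positions:
  Node 0: index 3 -> 4 (moved)
  Node 1: index 0 -> 0 (same)
  Node 2: index 2 -> 3 (moved)
  Node 3: index 1 -> 1 (same)
  Node 4: index 4 -> 5 (moved)
  Node 5: index 7 -> 7 (same)
  Node 6: index 5 -> 2 (moved)
  Node 7: index 6 -> 6 (same)
Nodes that changed position: 0 2 4 6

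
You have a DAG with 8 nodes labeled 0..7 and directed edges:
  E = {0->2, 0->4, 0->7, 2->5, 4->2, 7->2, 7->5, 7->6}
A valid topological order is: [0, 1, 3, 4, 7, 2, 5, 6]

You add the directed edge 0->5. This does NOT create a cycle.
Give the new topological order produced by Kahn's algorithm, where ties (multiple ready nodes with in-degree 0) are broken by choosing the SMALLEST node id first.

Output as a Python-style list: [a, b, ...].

Answer: [0, 1, 3, 4, 7, 2, 5, 6]

Derivation:
Old toposort: [0, 1, 3, 4, 7, 2, 5, 6]
Added edge: 0->5
Position of 0 (0) < position of 5 (6). Old order still valid.
Run Kahn's algorithm (break ties by smallest node id):
  initial in-degrees: [0, 0, 3, 0, 1, 3, 1, 1]
  ready (indeg=0): [0, 1, 3]
  pop 0: indeg[2]->2; indeg[4]->0; indeg[5]->2; indeg[7]->0 | ready=[1, 3, 4, 7] | order so far=[0]
  pop 1: no out-edges | ready=[3, 4, 7] | order so far=[0, 1]
  pop 3: no out-edges | ready=[4, 7] | order so far=[0, 1, 3]
  pop 4: indeg[2]->1 | ready=[7] | order so far=[0, 1, 3, 4]
  pop 7: indeg[2]->0; indeg[5]->1; indeg[6]->0 | ready=[2, 6] | order so far=[0, 1, 3, 4, 7]
  pop 2: indeg[5]->0 | ready=[5, 6] | order so far=[0, 1, 3, 4, 7, 2]
  pop 5: no out-edges | ready=[6] | order so far=[0, 1, 3, 4, 7, 2, 5]
  pop 6: no out-edges | ready=[] | order so far=[0, 1, 3, 4, 7, 2, 5, 6]
  Result: [0, 1, 3, 4, 7, 2, 5, 6]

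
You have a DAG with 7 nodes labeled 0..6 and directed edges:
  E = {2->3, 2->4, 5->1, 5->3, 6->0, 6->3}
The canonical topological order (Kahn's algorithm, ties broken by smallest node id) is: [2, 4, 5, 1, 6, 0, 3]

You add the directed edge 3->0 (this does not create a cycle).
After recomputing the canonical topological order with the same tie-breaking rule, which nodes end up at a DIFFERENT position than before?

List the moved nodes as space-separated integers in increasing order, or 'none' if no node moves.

Answer: 0 3

Derivation:
Old toposort: [2, 4, 5, 1, 6, 0, 3]
Added edge 3->0
Recompute Kahn (smallest-id tiebreak):
  initial in-degrees: [2, 1, 0, 3, 1, 0, 0]
  ready (indeg=0): [2, 5, 6]
  pop 2: indeg[3]->2; indeg[4]->0 | ready=[4, 5, 6] | order so far=[2]
  pop 4: no out-edges | ready=[5, 6] | order so far=[2, 4]
  pop 5: indeg[1]->0; indeg[3]->1 | ready=[1, 6] | order so far=[2, 4, 5]
  pop 1: no out-edges | ready=[6] | order so far=[2, 4, 5, 1]
  pop 6: indeg[0]->1; indeg[3]->0 | ready=[3] | order so far=[2, 4, 5, 1, 6]
  pop 3: indeg[0]->0 | ready=[0] | order so far=[2, 4, 5, 1, 6, 3]
  pop 0: no out-edges | ready=[] | order so far=[2, 4, 5, 1, 6, 3, 0]
New canonical toposort: [2, 4, 5, 1, 6, 3, 0]
Compare positions:
  Node 0: index 5 -> 6 (moved)
  Node 1: index 3 -> 3 (same)
  Node 2: index 0 -> 0 (same)
  Node 3: index 6 -> 5 (moved)
  Node 4: index 1 -> 1 (same)
  Node 5: index 2 -> 2 (same)
  Node 6: index 4 -> 4 (same)
Nodes that changed position: 0 3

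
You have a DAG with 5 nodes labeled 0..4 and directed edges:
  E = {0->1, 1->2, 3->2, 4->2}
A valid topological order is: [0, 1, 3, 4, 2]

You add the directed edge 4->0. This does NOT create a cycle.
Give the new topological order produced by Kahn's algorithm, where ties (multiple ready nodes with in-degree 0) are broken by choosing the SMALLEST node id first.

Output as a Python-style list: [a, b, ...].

Old toposort: [0, 1, 3, 4, 2]
Added edge: 4->0
Position of 4 (3) > position of 0 (0). Must reorder: 4 must now come before 0.
Run Kahn's algorithm (break ties by smallest node id):
  initial in-degrees: [1, 1, 3, 0, 0]
  ready (indeg=0): [3, 4]
  pop 3: indeg[2]->2 | ready=[4] | order so far=[3]
  pop 4: indeg[0]->0; indeg[2]->1 | ready=[0] | order so far=[3, 4]
  pop 0: indeg[1]->0 | ready=[1] | order so far=[3, 4, 0]
  pop 1: indeg[2]->0 | ready=[2] | order so far=[3, 4, 0, 1]
  pop 2: no out-edges | ready=[] | order so far=[3, 4, 0, 1, 2]
  Result: [3, 4, 0, 1, 2]

Answer: [3, 4, 0, 1, 2]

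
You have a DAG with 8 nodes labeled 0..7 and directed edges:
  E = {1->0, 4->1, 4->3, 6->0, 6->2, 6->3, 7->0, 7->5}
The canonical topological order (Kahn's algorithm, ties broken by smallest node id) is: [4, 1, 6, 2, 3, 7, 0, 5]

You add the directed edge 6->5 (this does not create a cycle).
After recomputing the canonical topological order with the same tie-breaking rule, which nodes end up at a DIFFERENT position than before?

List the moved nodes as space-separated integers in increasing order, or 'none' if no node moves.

Answer: none

Derivation:
Old toposort: [4, 1, 6, 2, 3, 7, 0, 5]
Added edge 6->5
Recompute Kahn (smallest-id tiebreak):
  initial in-degrees: [3, 1, 1, 2, 0, 2, 0, 0]
  ready (indeg=0): [4, 6, 7]
  pop 4: indeg[1]->0; indeg[3]->1 | ready=[1, 6, 7] | order so far=[4]
  pop 1: indeg[0]->2 | ready=[6, 7] | order so far=[4, 1]
  pop 6: indeg[0]->1; indeg[2]->0; indeg[3]->0; indeg[5]->1 | ready=[2, 3, 7] | order so far=[4, 1, 6]
  pop 2: no out-edges | ready=[3, 7] | order so far=[4, 1, 6, 2]
  pop 3: no out-edges | ready=[7] | order so far=[4, 1, 6, 2, 3]
  pop 7: indeg[0]->0; indeg[5]->0 | ready=[0, 5] | order so far=[4, 1, 6, 2, 3, 7]
  pop 0: no out-edges | ready=[5] | order so far=[4, 1, 6, 2, 3, 7, 0]
  pop 5: no out-edges | ready=[] | order so far=[4, 1, 6, 2, 3, 7, 0, 5]
New canonical toposort: [4, 1, 6, 2, 3, 7, 0, 5]
Compare positions:
  Node 0: index 6 -> 6 (same)
  Node 1: index 1 -> 1 (same)
  Node 2: index 3 -> 3 (same)
  Node 3: index 4 -> 4 (same)
  Node 4: index 0 -> 0 (same)
  Node 5: index 7 -> 7 (same)
  Node 6: index 2 -> 2 (same)
  Node 7: index 5 -> 5 (same)
Nodes that changed position: none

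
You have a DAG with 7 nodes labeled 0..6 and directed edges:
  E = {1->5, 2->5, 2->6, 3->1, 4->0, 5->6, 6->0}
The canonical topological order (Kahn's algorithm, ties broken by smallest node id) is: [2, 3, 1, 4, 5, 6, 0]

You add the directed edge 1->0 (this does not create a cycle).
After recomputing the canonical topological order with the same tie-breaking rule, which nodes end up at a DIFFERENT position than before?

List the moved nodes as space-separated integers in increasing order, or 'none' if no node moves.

Answer: none

Derivation:
Old toposort: [2, 3, 1, 4, 5, 6, 0]
Added edge 1->0
Recompute Kahn (smallest-id tiebreak):
  initial in-degrees: [3, 1, 0, 0, 0, 2, 2]
  ready (indeg=0): [2, 3, 4]
  pop 2: indeg[5]->1; indeg[6]->1 | ready=[3, 4] | order so far=[2]
  pop 3: indeg[1]->0 | ready=[1, 4] | order so far=[2, 3]
  pop 1: indeg[0]->2; indeg[5]->0 | ready=[4, 5] | order so far=[2, 3, 1]
  pop 4: indeg[0]->1 | ready=[5] | order so far=[2, 3, 1, 4]
  pop 5: indeg[6]->0 | ready=[6] | order so far=[2, 3, 1, 4, 5]
  pop 6: indeg[0]->0 | ready=[0] | order so far=[2, 3, 1, 4, 5, 6]
  pop 0: no out-edges | ready=[] | order so far=[2, 3, 1, 4, 5, 6, 0]
New canonical toposort: [2, 3, 1, 4, 5, 6, 0]
Compare positions:
  Node 0: index 6 -> 6 (same)
  Node 1: index 2 -> 2 (same)
  Node 2: index 0 -> 0 (same)
  Node 3: index 1 -> 1 (same)
  Node 4: index 3 -> 3 (same)
  Node 5: index 4 -> 4 (same)
  Node 6: index 5 -> 5 (same)
Nodes that changed position: none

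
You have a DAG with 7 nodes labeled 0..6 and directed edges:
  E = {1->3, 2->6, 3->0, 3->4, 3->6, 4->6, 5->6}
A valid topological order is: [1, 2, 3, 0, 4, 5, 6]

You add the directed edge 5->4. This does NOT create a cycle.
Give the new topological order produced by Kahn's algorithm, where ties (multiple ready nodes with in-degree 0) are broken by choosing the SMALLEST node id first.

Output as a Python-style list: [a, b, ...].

Old toposort: [1, 2, 3, 0, 4, 5, 6]
Added edge: 5->4
Position of 5 (5) > position of 4 (4). Must reorder: 5 must now come before 4.
Run Kahn's algorithm (break ties by smallest node id):
  initial in-degrees: [1, 0, 0, 1, 2, 0, 4]
  ready (indeg=0): [1, 2, 5]
  pop 1: indeg[3]->0 | ready=[2, 3, 5] | order so far=[1]
  pop 2: indeg[6]->3 | ready=[3, 5] | order so far=[1, 2]
  pop 3: indeg[0]->0; indeg[4]->1; indeg[6]->2 | ready=[0, 5] | order so far=[1, 2, 3]
  pop 0: no out-edges | ready=[5] | order so far=[1, 2, 3, 0]
  pop 5: indeg[4]->0; indeg[6]->1 | ready=[4] | order so far=[1, 2, 3, 0, 5]
  pop 4: indeg[6]->0 | ready=[6] | order so far=[1, 2, 3, 0, 5, 4]
  pop 6: no out-edges | ready=[] | order so far=[1, 2, 3, 0, 5, 4, 6]
  Result: [1, 2, 3, 0, 5, 4, 6]

Answer: [1, 2, 3, 0, 5, 4, 6]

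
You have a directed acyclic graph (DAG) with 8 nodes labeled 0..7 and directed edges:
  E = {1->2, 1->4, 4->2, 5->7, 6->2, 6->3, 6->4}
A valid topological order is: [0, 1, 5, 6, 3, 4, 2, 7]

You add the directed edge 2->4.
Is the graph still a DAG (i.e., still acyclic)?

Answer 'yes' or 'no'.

Answer: no

Derivation:
Given toposort: [0, 1, 5, 6, 3, 4, 2, 7]
Position of 2: index 6; position of 4: index 5
New edge 2->4: backward (u after v in old order)
Backward edge: old toposort is now invalid. Check if this creates a cycle.
Does 4 already reach 2? Reachable from 4: [2, 4]. YES -> cycle!
Still a DAG? no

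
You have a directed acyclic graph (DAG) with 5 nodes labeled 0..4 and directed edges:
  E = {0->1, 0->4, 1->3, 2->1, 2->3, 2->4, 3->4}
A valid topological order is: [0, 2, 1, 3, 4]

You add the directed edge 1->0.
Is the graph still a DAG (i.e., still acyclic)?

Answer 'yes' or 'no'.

Given toposort: [0, 2, 1, 3, 4]
Position of 1: index 2; position of 0: index 0
New edge 1->0: backward (u after v in old order)
Backward edge: old toposort is now invalid. Check if this creates a cycle.
Does 0 already reach 1? Reachable from 0: [0, 1, 3, 4]. YES -> cycle!
Still a DAG? no

Answer: no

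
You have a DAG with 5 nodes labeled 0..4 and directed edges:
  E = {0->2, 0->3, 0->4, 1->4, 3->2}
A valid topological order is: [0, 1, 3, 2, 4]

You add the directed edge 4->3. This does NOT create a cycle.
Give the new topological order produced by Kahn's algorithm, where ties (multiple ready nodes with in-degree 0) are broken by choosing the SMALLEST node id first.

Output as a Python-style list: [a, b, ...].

Old toposort: [0, 1, 3, 2, 4]
Added edge: 4->3
Position of 4 (4) > position of 3 (2). Must reorder: 4 must now come before 3.
Run Kahn's algorithm (break ties by smallest node id):
  initial in-degrees: [0, 0, 2, 2, 2]
  ready (indeg=0): [0, 1]
  pop 0: indeg[2]->1; indeg[3]->1; indeg[4]->1 | ready=[1] | order so far=[0]
  pop 1: indeg[4]->0 | ready=[4] | order so far=[0, 1]
  pop 4: indeg[3]->0 | ready=[3] | order so far=[0, 1, 4]
  pop 3: indeg[2]->0 | ready=[2] | order so far=[0, 1, 4, 3]
  pop 2: no out-edges | ready=[] | order so far=[0, 1, 4, 3, 2]
  Result: [0, 1, 4, 3, 2]

Answer: [0, 1, 4, 3, 2]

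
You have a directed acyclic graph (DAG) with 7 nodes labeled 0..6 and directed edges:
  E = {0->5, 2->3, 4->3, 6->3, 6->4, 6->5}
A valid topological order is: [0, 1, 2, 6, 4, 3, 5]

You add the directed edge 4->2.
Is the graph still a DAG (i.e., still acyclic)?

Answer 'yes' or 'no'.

Given toposort: [0, 1, 2, 6, 4, 3, 5]
Position of 4: index 4; position of 2: index 2
New edge 4->2: backward (u after v in old order)
Backward edge: old toposort is now invalid. Check if this creates a cycle.
Does 2 already reach 4? Reachable from 2: [2, 3]. NO -> still a DAG (reorder needed).
Still a DAG? yes

Answer: yes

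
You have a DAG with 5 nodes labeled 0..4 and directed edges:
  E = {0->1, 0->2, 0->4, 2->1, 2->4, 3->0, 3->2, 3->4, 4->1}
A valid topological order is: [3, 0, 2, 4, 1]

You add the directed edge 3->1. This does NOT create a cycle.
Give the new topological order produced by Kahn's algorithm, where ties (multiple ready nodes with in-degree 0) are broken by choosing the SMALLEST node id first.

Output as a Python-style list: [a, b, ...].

Answer: [3, 0, 2, 4, 1]

Derivation:
Old toposort: [3, 0, 2, 4, 1]
Added edge: 3->1
Position of 3 (0) < position of 1 (4). Old order still valid.
Run Kahn's algorithm (break ties by smallest node id):
  initial in-degrees: [1, 4, 2, 0, 3]
  ready (indeg=0): [3]
  pop 3: indeg[0]->0; indeg[1]->3; indeg[2]->1; indeg[4]->2 | ready=[0] | order so far=[3]
  pop 0: indeg[1]->2; indeg[2]->0; indeg[4]->1 | ready=[2] | order so far=[3, 0]
  pop 2: indeg[1]->1; indeg[4]->0 | ready=[4] | order so far=[3, 0, 2]
  pop 4: indeg[1]->0 | ready=[1] | order so far=[3, 0, 2, 4]
  pop 1: no out-edges | ready=[] | order so far=[3, 0, 2, 4, 1]
  Result: [3, 0, 2, 4, 1]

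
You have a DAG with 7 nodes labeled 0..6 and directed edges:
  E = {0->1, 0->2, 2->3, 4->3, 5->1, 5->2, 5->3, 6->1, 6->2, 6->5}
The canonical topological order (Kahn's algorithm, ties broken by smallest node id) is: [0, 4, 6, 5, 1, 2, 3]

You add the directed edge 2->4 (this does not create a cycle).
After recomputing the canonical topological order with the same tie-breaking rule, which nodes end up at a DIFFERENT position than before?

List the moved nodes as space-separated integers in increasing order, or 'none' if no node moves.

Old toposort: [0, 4, 6, 5, 1, 2, 3]
Added edge 2->4
Recompute Kahn (smallest-id tiebreak):
  initial in-degrees: [0, 3, 3, 3, 1, 1, 0]
  ready (indeg=0): [0, 6]
  pop 0: indeg[1]->2; indeg[2]->2 | ready=[6] | order so far=[0]
  pop 6: indeg[1]->1; indeg[2]->1; indeg[5]->0 | ready=[5] | order so far=[0, 6]
  pop 5: indeg[1]->0; indeg[2]->0; indeg[3]->2 | ready=[1, 2] | order so far=[0, 6, 5]
  pop 1: no out-edges | ready=[2] | order so far=[0, 6, 5, 1]
  pop 2: indeg[3]->1; indeg[4]->0 | ready=[4] | order so far=[0, 6, 5, 1, 2]
  pop 4: indeg[3]->0 | ready=[3] | order so far=[0, 6, 5, 1, 2, 4]
  pop 3: no out-edges | ready=[] | order so far=[0, 6, 5, 1, 2, 4, 3]
New canonical toposort: [0, 6, 5, 1, 2, 4, 3]
Compare positions:
  Node 0: index 0 -> 0 (same)
  Node 1: index 4 -> 3 (moved)
  Node 2: index 5 -> 4 (moved)
  Node 3: index 6 -> 6 (same)
  Node 4: index 1 -> 5 (moved)
  Node 5: index 3 -> 2 (moved)
  Node 6: index 2 -> 1 (moved)
Nodes that changed position: 1 2 4 5 6

Answer: 1 2 4 5 6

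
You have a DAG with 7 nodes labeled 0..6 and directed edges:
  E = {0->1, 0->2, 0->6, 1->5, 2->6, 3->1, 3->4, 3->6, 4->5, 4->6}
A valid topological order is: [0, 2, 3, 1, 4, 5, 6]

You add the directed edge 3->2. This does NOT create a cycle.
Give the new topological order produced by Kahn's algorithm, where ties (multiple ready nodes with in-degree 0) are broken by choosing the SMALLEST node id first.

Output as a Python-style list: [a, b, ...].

Answer: [0, 3, 1, 2, 4, 5, 6]

Derivation:
Old toposort: [0, 2, 3, 1, 4, 5, 6]
Added edge: 3->2
Position of 3 (2) > position of 2 (1). Must reorder: 3 must now come before 2.
Run Kahn's algorithm (break ties by smallest node id):
  initial in-degrees: [0, 2, 2, 0, 1, 2, 4]
  ready (indeg=0): [0, 3]
  pop 0: indeg[1]->1; indeg[2]->1; indeg[6]->3 | ready=[3] | order so far=[0]
  pop 3: indeg[1]->0; indeg[2]->0; indeg[4]->0; indeg[6]->2 | ready=[1, 2, 4] | order so far=[0, 3]
  pop 1: indeg[5]->1 | ready=[2, 4] | order so far=[0, 3, 1]
  pop 2: indeg[6]->1 | ready=[4] | order so far=[0, 3, 1, 2]
  pop 4: indeg[5]->0; indeg[6]->0 | ready=[5, 6] | order so far=[0, 3, 1, 2, 4]
  pop 5: no out-edges | ready=[6] | order so far=[0, 3, 1, 2, 4, 5]
  pop 6: no out-edges | ready=[] | order so far=[0, 3, 1, 2, 4, 5, 6]
  Result: [0, 3, 1, 2, 4, 5, 6]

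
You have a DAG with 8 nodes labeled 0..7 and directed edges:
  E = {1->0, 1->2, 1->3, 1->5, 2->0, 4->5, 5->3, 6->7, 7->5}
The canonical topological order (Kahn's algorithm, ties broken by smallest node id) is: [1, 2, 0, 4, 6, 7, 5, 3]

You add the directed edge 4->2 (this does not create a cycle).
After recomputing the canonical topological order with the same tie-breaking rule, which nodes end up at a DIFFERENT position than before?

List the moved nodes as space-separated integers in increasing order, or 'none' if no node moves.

Old toposort: [1, 2, 0, 4, 6, 7, 5, 3]
Added edge 4->2
Recompute Kahn (smallest-id tiebreak):
  initial in-degrees: [2, 0, 2, 2, 0, 3, 0, 1]
  ready (indeg=0): [1, 4, 6]
  pop 1: indeg[0]->1; indeg[2]->1; indeg[3]->1; indeg[5]->2 | ready=[4, 6] | order so far=[1]
  pop 4: indeg[2]->0; indeg[5]->1 | ready=[2, 6] | order so far=[1, 4]
  pop 2: indeg[0]->0 | ready=[0, 6] | order so far=[1, 4, 2]
  pop 0: no out-edges | ready=[6] | order so far=[1, 4, 2, 0]
  pop 6: indeg[7]->0 | ready=[7] | order so far=[1, 4, 2, 0, 6]
  pop 7: indeg[5]->0 | ready=[5] | order so far=[1, 4, 2, 0, 6, 7]
  pop 5: indeg[3]->0 | ready=[3] | order so far=[1, 4, 2, 0, 6, 7, 5]
  pop 3: no out-edges | ready=[] | order so far=[1, 4, 2, 0, 6, 7, 5, 3]
New canonical toposort: [1, 4, 2, 0, 6, 7, 5, 3]
Compare positions:
  Node 0: index 2 -> 3 (moved)
  Node 1: index 0 -> 0 (same)
  Node 2: index 1 -> 2 (moved)
  Node 3: index 7 -> 7 (same)
  Node 4: index 3 -> 1 (moved)
  Node 5: index 6 -> 6 (same)
  Node 6: index 4 -> 4 (same)
  Node 7: index 5 -> 5 (same)
Nodes that changed position: 0 2 4

Answer: 0 2 4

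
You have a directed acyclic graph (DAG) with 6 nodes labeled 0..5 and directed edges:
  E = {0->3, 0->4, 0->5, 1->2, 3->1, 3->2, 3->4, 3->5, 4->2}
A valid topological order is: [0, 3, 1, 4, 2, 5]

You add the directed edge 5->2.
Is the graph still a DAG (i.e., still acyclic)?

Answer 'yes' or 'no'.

Answer: yes

Derivation:
Given toposort: [0, 3, 1, 4, 2, 5]
Position of 5: index 5; position of 2: index 4
New edge 5->2: backward (u after v in old order)
Backward edge: old toposort is now invalid. Check if this creates a cycle.
Does 2 already reach 5? Reachable from 2: [2]. NO -> still a DAG (reorder needed).
Still a DAG? yes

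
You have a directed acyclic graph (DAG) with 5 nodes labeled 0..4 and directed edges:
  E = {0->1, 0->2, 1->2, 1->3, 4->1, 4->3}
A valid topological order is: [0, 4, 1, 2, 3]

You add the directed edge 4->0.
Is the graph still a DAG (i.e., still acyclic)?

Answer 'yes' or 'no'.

Answer: yes

Derivation:
Given toposort: [0, 4, 1, 2, 3]
Position of 4: index 1; position of 0: index 0
New edge 4->0: backward (u after v in old order)
Backward edge: old toposort is now invalid. Check if this creates a cycle.
Does 0 already reach 4? Reachable from 0: [0, 1, 2, 3]. NO -> still a DAG (reorder needed).
Still a DAG? yes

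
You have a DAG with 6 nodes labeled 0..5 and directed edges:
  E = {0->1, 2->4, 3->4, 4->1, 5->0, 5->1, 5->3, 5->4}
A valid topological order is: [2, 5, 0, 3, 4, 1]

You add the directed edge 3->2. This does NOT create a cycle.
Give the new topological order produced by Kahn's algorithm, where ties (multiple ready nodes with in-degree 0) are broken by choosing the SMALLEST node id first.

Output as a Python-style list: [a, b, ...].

Old toposort: [2, 5, 0, 3, 4, 1]
Added edge: 3->2
Position of 3 (3) > position of 2 (0). Must reorder: 3 must now come before 2.
Run Kahn's algorithm (break ties by smallest node id):
  initial in-degrees: [1, 3, 1, 1, 3, 0]
  ready (indeg=0): [5]
  pop 5: indeg[0]->0; indeg[1]->2; indeg[3]->0; indeg[4]->2 | ready=[0, 3] | order so far=[5]
  pop 0: indeg[1]->1 | ready=[3] | order so far=[5, 0]
  pop 3: indeg[2]->0; indeg[4]->1 | ready=[2] | order so far=[5, 0, 3]
  pop 2: indeg[4]->0 | ready=[4] | order so far=[5, 0, 3, 2]
  pop 4: indeg[1]->0 | ready=[1] | order so far=[5, 0, 3, 2, 4]
  pop 1: no out-edges | ready=[] | order so far=[5, 0, 3, 2, 4, 1]
  Result: [5, 0, 3, 2, 4, 1]

Answer: [5, 0, 3, 2, 4, 1]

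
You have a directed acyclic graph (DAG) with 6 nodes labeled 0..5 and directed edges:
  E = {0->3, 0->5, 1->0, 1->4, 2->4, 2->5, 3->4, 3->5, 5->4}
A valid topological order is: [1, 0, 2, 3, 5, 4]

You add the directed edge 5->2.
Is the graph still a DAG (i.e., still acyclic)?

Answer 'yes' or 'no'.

Given toposort: [1, 0, 2, 3, 5, 4]
Position of 5: index 4; position of 2: index 2
New edge 5->2: backward (u after v in old order)
Backward edge: old toposort is now invalid. Check if this creates a cycle.
Does 2 already reach 5? Reachable from 2: [2, 4, 5]. YES -> cycle!
Still a DAG? no

Answer: no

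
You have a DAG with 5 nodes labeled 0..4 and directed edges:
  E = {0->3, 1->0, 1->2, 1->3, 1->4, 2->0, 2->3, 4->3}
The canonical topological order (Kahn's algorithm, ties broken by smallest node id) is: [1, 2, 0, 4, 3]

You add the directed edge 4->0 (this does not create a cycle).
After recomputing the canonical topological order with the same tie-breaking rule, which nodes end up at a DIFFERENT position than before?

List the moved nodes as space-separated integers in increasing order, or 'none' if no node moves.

Answer: 0 4

Derivation:
Old toposort: [1, 2, 0, 4, 3]
Added edge 4->0
Recompute Kahn (smallest-id tiebreak):
  initial in-degrees: [3, 0, 1, 4, 1]
  ready (indeg=0): [1]
  pop 1: indeg[0]->2; indeg[2]->0; indeg[3]->3; indeg[4]->0 | ready=[2, 4] | order so far=[1]
  pop 2: indeg[0]->1; indeg[3]->2 | ready=[4] | order so far=[1, 2]
  pop 4: indeg[0]->0; indeg[3]->1 | ready=[0] | order so far=[1, 2, 4]
  pop 0: indeg[3]->0 | ready=[3] | order so far=[1, 2, 4, 0]
  pop 3: no out-edges | ready=[] | order so far=[1, 2, 4, 0, 3]
New canonical toposort: [1, 2, 4, 0, 3]
Compare positions:
  Node 0: index 2 -> 3 (moved)
  Node 1: index 0 -> 0 (same)
  Node 2: index 1 -> 1 (same)
  Node 3: index 4 -> 4 (same)
  Node 4: index 3 -> 2 (moved)
Nodes that changed position: 0 4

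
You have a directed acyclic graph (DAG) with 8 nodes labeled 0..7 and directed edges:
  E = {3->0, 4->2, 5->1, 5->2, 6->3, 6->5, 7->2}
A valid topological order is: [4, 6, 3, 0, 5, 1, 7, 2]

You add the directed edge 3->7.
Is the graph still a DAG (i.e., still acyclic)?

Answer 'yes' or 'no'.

Answer: yes

Derivation:
Given toposort: [4, 6, 3, 0, 5, 1, 7, 2]
Position of 3: index 2; position of 7: index 6
New edge 3->7: forward
Forward edge: respects the existing order. Still a DAG, same toposort still valid.
Still a DAG? yes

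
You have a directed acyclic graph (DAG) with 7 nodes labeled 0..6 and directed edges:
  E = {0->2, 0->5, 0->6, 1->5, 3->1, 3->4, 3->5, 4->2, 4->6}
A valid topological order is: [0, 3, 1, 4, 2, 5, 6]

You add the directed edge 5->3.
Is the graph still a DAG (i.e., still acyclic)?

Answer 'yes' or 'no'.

Given toposort: [0, 3, 1, 4, 2, 5, 6]
Position of 5: index 5; position of 3: index 1
New edge 5->3: backward (u after v in old order)
Backward edge: old toposort is now invalid. Check if this creates a cycle.
Does 3 already reach 5? Reachable from 3: [1, 2, 3, 4, 5, 6]. YES -> cycle!
Still a DAG? no

Answer: no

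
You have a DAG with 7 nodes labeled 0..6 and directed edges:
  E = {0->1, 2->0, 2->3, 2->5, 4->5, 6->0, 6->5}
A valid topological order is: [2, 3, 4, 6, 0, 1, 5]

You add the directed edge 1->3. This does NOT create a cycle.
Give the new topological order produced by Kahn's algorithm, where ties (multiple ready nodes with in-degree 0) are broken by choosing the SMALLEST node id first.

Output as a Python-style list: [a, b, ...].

Old toposort: [2, 3, 4, 6, 0, 1, 5]
Added edge: 1->3
Position of 1 (5) > position of 3 (1). Must reorder: 1 must now come before 3.
Run Kahn's algorithm (break ties by smallest node id):
  initial in-degrees: [2, 1, 0, 2, 0, 3, 0]
  ready (indeg=0): [2, 4, 6]
  pop 2: indeg[0]->1; indeg[3]->1; indeg[5]->2 | ready=[4, 6] | order so far=[2]
  pop 4: indeg[5]->1 | ready=[6] | order so far=[2, 4]
  pop 6: indeg[0]->0; indeg[5]->0 | ready=[0, 5] | order so far=[2, 4, 6]
  pop 0: indeg[1]->0 | ready=[1, 5] | order so far=[2, 4, 6, 0]
  pop 1: indeg[3]->0 | ready=[3, 5] | order so far=[2, 4, 6, 0, 1]
  pop 3: no out-edges | ready=[5] | order so far=[2, 4, 6, 0, 1, 3]
  pop 5: no out-edges | ready=[] | order so far=[2, 4, 6, 0, 1, 3, 5]
  Result: [2, 4, 6, 0, 1, 3, 5]

Answer: [2, 4, 6, 0, 1, 3, 5]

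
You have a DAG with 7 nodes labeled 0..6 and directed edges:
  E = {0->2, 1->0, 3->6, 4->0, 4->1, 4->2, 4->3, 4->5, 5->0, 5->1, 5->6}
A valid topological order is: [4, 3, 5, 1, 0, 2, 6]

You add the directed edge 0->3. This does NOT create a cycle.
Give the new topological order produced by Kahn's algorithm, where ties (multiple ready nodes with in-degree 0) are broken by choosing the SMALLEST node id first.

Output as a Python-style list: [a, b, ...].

Old toposort: [4, 3, 5, 1, 0, 2, 6]
Added edge: 0->3
Position of 0 (4) > position of 3 (1). Must reorder: 0 must now come before 3.
Run Kahn's algorithm (break ties by smallest node id):
  initial in-degrees: [3, 2, 2, 2, 0, 1, 2]
  ready (indeg=0): [4]
  pop 4: indeg[0]->2; indeg[1]->1; indeg[2]->1; indeg[3]->1; indeg[5]->0 | ready=[5] | order so far=[4]
  pop 5: indeg[0]->1; indeg[1]->0; indeg[6]->1 | ready=[1] | order so far=[4, 5]
  pop 1: indeg[0]->0 | ready=[0] | order so far=[4, 5, 1]
  pop 0: indeg[2]->0; indeg[3]->0 | ready=[2, 3] | order so far=[4, 5, 1, 0]
  pop 2: no out-edges | ready=[3] | order so far=[4, 5, 1, 0, 2]
  pop 3: indeg[6]->0 | ready=[6] | order so far=[4, 5, 1, 0, 2, 3]
  pop 6: no out-edges | ready=[] | order so far=[4, 5, 1, 0, 2, 3, 6]
  Result: [4, 5, 1, 0, 2, 3, 6]

Answer: [4, 5, 1, 0, 2, 3, 6]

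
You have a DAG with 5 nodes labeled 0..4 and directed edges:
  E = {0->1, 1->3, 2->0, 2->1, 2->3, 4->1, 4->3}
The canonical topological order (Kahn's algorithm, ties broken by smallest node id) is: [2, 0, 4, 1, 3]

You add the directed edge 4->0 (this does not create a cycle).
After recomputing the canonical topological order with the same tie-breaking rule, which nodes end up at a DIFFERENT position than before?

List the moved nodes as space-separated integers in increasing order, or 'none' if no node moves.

Answer: 0 4

Derivation:
Old toposort: [2, 0, 4, 1, 3]
Added edge 4->0
Recompute Kahn (smallest-id tiebreak):
  initial in-degrees: [2, 3, 0, 3, 0]
  ready (indeg=0): [2, 4]
  pop 2: indeg[0]->1; indeg[1]->2; indeg[3]->2 | ready=[4] | order so far=[2]
  pop 4: indeg[0]->0; indeg[1]->1; indeg[3]->1 | ready=[0] | order so far=[2, 4]
  pop 0: indeg[1]->0 | ready=[1] | order so far=[2, 4, 0]
  pop 1: indeg[3]->0 | ready=[3] | order so far=[2, 4, 0, 1]
  pop 3: no out-edges | ready=[] | order so far=[2, 4, 0, 1, 3]
New canonical toposort: [2, 4, 0, 1, 3]
Compare positions:
  Node 0: index 1 -> 2 (moved)
  Node 1: index 3 -> 3 (same)
  Node 2: index 0 -> 0 (same)
  Node 3: index 4 -> 4 (same)
  Node 4: index 2 -> 1 (moved)
Nodes that changed position: 0 4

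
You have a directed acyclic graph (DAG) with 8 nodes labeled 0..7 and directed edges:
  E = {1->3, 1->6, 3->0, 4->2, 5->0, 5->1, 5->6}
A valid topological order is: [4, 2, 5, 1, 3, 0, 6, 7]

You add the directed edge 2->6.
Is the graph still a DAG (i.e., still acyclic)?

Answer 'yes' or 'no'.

Answer: yes

Derivation:
Given toposort: [4, 2, 5, 1, 3, 0, 6, 7]
Position of 2: index 1; position of 6: index 6
New edge 2->6: forward
Forward edge: respects the existing order. Still a DAG, same toposort still valid.
Still a DAG? yes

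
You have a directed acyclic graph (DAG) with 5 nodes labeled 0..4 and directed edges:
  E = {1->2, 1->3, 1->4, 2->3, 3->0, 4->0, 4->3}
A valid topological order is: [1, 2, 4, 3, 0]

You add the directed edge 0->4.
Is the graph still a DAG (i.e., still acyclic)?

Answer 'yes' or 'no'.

Answer: no

Derivation:
Given toposort: [1, 2, 4, 3, 0]
Position of 0: index 4; position of 4: index 2
New edge 0->4: backward (u after v in old order)
Backward edge: old toposort is now invalid. Check if this creates a cycle.
Does 4 already reach 0? Reachable from 4: [0, 3, 4]. YES -> cycle!
Still a DAG? no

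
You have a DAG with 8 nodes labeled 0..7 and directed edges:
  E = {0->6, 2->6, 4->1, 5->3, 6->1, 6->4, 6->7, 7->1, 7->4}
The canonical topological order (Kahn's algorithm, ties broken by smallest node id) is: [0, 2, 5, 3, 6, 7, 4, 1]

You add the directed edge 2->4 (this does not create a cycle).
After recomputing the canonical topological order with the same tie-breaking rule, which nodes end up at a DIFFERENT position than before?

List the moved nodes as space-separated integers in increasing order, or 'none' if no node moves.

Answer: none

Derivation:
Old toposort: [0, 2, 5, 3, 6, 7, 4, 1]
Added edge 2->4
Recompute Kahn (smallest-id tiebreak):
  initial in-degrees: [0, 3, 0, 1, 3, 0, 2, 1]
  ready (indeg=0): [0, 2, 5]
  pop 0: indeg[6]->1 | ready=[2, 5] | order so far=[0]
  pop 2: indeg[4]->2; indeg[6]->0 | ready=[5, 6] | order so far=[0, 2]
  pop 5: indeg[3]->0 | ready=[3, 6] | order so far=[0, 2, 5]
  pop 3: no out-edges | ready=[6] | order so far=[0, 2, 5, 3]
  pop 6: indeg[1]->2; indeg[4]->1; indeg[7]->0 | ready=[7] | order so far=[0, 2, 5, 3, 6]
  pop 7: indeg[1]->1; indeg[4]->0 | ready=[4] | order so far=[0, 2, 5, 3, 6, 7]
  pop 4: indeg[1]->0 | ready=[1] | order so far=[0, 2, 5, 3, 6, 7, 4]
  pop 1: no out-edges | ready=[] | order so far=[0, 2, 5, 3, 6, 7, 4, 1]
New canonical toposort: [0, 2, 5, 3, 6, 7, 4, 1]
Compare positions:
  Node 0: index 0 -> 0 (same)
  Node 1: index 7 -> 7 (same)
  Node 2: index 1 -> 1 (same)
  Node 3: index 3 -> 3 (same)
  Node 4: index 6 -> 6 (same)
  Node 5: index 2 -> 2 (same)
  Node 6: index 4 -> 4 (same)
  Node 7: index 5 -> 5 (same)
Nodes that changed position: none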